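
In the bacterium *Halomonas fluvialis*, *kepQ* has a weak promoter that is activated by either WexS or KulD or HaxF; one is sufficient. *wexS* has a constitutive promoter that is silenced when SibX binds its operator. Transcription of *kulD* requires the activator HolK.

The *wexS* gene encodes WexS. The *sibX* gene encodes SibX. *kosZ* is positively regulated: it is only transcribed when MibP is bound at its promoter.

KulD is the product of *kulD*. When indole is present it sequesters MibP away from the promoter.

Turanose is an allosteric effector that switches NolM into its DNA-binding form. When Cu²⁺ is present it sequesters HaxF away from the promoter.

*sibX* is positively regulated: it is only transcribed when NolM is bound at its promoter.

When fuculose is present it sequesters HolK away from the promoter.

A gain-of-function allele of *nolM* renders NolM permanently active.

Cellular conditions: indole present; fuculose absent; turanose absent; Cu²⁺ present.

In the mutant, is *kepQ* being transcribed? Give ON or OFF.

ON

NolM is constitutively active in this strain.
No repressor is bound and NolM is active, so *sibX* is transcribed.
So SibX is produced and active.
With repressor SibX bound, *wexS* is not transcribed.
So WexS is not produced.
Fuculose is absent, so HolK is active.
No repressor is bound and HolK is active, so *kulD* is transcribed.
So KulD is produced and active.
Cu²⁺ is present, so HaxF is inactive.
Activator KulD is present, so *kepQ* is transcribed.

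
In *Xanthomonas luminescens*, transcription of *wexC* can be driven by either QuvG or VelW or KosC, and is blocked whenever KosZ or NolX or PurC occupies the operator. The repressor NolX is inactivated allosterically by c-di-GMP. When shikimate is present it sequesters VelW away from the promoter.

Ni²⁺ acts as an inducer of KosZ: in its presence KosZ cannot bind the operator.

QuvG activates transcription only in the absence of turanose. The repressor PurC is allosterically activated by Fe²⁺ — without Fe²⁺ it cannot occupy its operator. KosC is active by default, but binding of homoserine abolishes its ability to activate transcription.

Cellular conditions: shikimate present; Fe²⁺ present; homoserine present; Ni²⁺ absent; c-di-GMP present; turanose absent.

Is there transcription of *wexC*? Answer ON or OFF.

OFF

Turanose is absent, so QuvG is active.
Ni²⁺ is absent, so KosZ is active.
c-di-GMP is present, so NolX is inactive.
Fe²⁺ is present, so PurC is active.
Shikimate is present, so VelW is inactive.
Homoserine is present, so KosC is inactive.
With repressor KosZ bound, *wexC* is not transcribed.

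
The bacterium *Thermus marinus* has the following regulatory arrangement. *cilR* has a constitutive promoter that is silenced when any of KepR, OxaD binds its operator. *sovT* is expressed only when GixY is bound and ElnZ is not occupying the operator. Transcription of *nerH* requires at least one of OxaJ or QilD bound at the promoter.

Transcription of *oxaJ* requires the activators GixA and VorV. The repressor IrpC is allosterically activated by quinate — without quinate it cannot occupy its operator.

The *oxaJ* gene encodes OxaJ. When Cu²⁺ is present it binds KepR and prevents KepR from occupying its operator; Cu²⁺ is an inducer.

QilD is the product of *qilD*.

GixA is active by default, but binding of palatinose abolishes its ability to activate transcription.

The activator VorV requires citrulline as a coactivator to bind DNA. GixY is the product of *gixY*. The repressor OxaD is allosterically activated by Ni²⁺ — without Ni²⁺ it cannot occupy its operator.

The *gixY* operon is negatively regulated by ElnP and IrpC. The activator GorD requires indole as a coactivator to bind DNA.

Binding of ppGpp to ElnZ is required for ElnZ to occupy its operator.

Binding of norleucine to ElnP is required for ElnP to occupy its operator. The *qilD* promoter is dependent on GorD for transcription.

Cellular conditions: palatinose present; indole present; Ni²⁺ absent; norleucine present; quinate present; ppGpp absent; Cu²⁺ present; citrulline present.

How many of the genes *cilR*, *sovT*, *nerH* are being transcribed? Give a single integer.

2

Cu²⁺ is present, so KepR is inactive.
Ni²⁺ is absent, so OxaD is inactive.
With no repressor bound, *cilR* is transcribed.
→ *cilR* is ON.
Norleucine is present, so ElnP is active.
Quinate is present, so IrpC is active.
With repressor ElnP bound, *gixY* is not transcribed.
So GixY is not produced.
ppGpp is absent, so ElnZ is inactive.
Required activator GixY is absent, so *sovT* is not transcribed.
→ *sovT* is OFF.
Palatinose is present, so GixA is inactive.
Citrulline is present, so VorV is active.
Required activator GixA is absent, so *oxaJ* is not transcribed.
So OxaJ is not produced.
Indole is present, so GorD is active.
No repressor is bound and GorD is active, so *qilD* is transcribed.
So QilD is produced and active.
Activator QilD is present, so *nerH* is transcribed.
→ *nerH* is ON.
2 of the 3 genes are transcribed.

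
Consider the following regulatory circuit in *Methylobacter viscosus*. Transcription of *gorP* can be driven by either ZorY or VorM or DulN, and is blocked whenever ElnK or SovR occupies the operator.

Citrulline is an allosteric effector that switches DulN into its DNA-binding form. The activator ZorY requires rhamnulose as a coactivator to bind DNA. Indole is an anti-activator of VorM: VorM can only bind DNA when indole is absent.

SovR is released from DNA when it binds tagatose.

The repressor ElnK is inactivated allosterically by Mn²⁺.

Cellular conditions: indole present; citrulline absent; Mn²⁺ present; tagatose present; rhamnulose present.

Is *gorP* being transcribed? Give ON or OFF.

Rhamnulose is present, so ZorY is active.
Mn²⁺ is present, so ElnK is inactive.
Tagatose is present, so SovR is inactive.
Indole is present, so VorM is inactive.
Citrulline is absent, so DulN is inactive.
Activator ZorY is present, so *gorP* is transcribed.

ON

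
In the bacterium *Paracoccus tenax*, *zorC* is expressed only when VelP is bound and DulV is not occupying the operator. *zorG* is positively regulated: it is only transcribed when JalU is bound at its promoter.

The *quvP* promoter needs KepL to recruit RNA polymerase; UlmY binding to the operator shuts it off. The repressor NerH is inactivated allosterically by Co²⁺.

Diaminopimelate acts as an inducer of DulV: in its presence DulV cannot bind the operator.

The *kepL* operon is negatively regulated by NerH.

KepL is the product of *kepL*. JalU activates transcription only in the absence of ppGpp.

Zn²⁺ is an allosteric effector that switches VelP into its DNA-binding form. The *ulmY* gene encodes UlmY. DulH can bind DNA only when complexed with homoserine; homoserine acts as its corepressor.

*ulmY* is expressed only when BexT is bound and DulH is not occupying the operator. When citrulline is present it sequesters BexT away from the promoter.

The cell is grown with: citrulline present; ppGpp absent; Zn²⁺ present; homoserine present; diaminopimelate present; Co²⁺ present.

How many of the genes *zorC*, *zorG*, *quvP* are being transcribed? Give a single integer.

Diaminopimelate is present, so DulV is inactive.
Zn²⁺ is present, so VelP is active.
No repressor is bound and VelP is active, so *zorC* is transcribed.
→ *zorC* is ON.
ppGpp is absent, so JalU is active.
No repressor is bound and JalU is active, so *zorG* is transcribed.
→ *zorG* is ON.
Homoserine is present, so DulH is active.
Citrulline is present, so BexT is inactive.
With repressor DulH bound, *ulmY* is not transcribed.
So UlmY is not produced.
Co²⁺ is present, so NerH is inactive.
With no repressor bound, *kepL* is transcribed.
So KepL is produced and active.
No repressor is bound and KepL is active, so *quvP* is transcribed.
→ *quvP* is ON.
3 of the 3 genes are transcribed.

3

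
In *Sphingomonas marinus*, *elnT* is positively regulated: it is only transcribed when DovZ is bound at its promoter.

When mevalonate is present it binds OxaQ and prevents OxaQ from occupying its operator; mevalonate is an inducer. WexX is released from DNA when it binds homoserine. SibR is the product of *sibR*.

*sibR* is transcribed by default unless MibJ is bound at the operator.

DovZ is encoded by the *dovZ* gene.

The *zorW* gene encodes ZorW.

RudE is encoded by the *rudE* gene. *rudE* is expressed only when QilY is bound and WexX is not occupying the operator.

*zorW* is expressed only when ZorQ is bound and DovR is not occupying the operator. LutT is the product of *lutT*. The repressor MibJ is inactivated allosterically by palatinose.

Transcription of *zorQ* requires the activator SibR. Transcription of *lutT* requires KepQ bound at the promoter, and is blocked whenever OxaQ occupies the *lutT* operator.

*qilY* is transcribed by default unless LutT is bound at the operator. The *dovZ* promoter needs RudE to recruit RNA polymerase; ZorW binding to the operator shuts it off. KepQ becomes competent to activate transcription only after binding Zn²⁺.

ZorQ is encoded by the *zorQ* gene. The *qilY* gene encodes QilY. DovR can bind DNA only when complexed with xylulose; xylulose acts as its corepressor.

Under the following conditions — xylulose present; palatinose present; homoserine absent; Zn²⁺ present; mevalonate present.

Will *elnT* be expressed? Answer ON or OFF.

OFF

Palatinose is present, so MibJ is inactive.
With no repressor bound, *sibR* is transcribed.
So SibR is produced and active.
No repressor is bound and SibR is active, so *zorQ* is transcribed.
So ZorQ is produced and active.
Xylulose is present, so DovR is active.
With repressor DovR bound, *zorW* is not transcribed.
So ZorW is not produced.
Mevalonate is present, so OxaQ is inactive.
Zn²⁺ is present, so KepQ is active.
No repressor is bound and KepQ is active, so *lutT* is transcribed.
So LutT is produced and active.
With repressor LutT bound, *qilY* is not transcribed.
So QilY is not produced.
Homoserine is absent, so WexX is active.
With repressor WexX bound, *rudE* is not transcribed.
So RudE is not produced.
Required activator RudE is absent, so *dovZ* is not transcribed.
So DovZ is not produced.
Required activator DovZ is absent, so *elnT* is not transcribed.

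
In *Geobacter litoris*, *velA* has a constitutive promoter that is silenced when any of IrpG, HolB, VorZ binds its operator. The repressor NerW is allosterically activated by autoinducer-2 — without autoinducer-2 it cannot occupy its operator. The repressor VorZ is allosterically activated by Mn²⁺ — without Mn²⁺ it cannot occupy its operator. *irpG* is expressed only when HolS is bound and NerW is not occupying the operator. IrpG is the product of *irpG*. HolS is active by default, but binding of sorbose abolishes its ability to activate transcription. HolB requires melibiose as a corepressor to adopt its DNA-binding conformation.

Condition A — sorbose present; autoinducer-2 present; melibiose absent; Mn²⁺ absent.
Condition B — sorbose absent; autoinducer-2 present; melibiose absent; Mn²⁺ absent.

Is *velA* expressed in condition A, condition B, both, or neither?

Condition A:
Sorbose is present, so HolS is inactive.
Autoinducer-2 is present, so NerW is active.
With repressor NerW bound, *irpG* is not transcribed.
So IrpG is not produced.
Melibiose is absent, so HolB is inactive.
Mn²⁺ is absent, so VorZ is inactive.
With no repressor bound, *velA* is transcribed.
→ *velA* is ON in A.
Condition B:
Sorbose is absent, so HolS is active.
Autoinducer-2 is present, so NerW is active.
With repressor NerW bound, *irpG* is not transcribed.
So IrpG is not produced.
Melibiose is absent, so HolB is inactive.
Mn²⁺ is absent, so VorZ is inactive.
With no repressor bound, *velA* is transcribed.
→ *velA* is ON in B.

both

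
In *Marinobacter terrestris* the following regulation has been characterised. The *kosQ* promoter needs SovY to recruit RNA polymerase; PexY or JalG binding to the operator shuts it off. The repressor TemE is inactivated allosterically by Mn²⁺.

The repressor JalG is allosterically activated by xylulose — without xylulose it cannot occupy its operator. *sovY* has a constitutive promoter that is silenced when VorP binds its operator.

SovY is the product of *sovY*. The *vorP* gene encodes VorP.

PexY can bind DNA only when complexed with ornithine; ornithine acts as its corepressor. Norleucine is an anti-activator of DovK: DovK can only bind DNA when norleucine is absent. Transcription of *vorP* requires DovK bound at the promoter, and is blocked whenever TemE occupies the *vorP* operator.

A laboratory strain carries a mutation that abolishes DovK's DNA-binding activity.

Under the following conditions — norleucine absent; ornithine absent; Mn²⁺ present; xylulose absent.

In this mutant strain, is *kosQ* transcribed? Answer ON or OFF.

Ornithine is absent, so PexY is inactive.
DovK is non-functional in this strain, so it has no effect.
Mn²⁺ is present, so TemE is inactive.
Required activator DovK is absent, so *vorP* is not transcribed.
So VorP is not produced.
With no repressor bound, *sovY* is transcribed.
So SovY is produced and active.
Xylulose is absent, so JalG is inactive.
No repressor is bound and SovY is active, so *kosQ* is transcribed.

ON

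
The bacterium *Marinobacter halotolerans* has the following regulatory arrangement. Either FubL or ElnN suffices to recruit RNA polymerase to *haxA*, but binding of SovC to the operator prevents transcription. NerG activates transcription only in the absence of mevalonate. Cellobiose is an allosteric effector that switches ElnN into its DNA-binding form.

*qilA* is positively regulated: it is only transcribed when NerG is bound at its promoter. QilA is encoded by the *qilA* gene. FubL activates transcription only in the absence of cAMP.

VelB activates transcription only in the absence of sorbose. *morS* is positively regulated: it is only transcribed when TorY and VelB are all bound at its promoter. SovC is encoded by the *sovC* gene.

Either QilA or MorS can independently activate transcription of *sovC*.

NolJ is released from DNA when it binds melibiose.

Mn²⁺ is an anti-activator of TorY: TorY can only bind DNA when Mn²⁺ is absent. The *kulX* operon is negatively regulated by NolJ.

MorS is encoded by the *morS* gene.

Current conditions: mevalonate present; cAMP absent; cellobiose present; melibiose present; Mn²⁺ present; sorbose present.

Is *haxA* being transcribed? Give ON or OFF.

ON

cAMP is absent, so FubL is active.
Mevalonate is present, so NerG is inactive.
Required activator NerG is absent, so *qilA* is not transcribed.
So QilA is not produced.
Mn²⁺ is present, so TorY is inactive.
Sorbose is present, so VelB is inactive.
Required activator TorY is absent, so *morS* is not transcribed.
So MorS is not produced.
No activator is available at the *sovC* promoter, so *sovC* is not transcribed.
So SovC is not produced.
Cellobiose is present, so ElnN is active.
Activator FubL is present, so *haxA* is transcribed.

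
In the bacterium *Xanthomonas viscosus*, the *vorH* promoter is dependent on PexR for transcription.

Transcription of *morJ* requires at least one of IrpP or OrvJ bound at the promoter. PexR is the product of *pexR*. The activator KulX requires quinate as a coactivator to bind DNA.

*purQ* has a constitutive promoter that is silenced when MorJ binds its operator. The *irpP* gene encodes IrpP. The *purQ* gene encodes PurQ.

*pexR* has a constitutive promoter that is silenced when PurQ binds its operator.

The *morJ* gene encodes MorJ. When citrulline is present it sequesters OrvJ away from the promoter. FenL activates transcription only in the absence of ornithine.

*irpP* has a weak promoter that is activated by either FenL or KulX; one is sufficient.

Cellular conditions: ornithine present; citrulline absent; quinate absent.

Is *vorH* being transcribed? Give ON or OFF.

ON

Ornithine is present, so FenL is inactive.
Quinate is absent, so KulX is inactive.
No activator is available at the *irpP* promoter, so *irpP* is not transcribed.
So IrpP is not produced.
Citrulline is absent, so OrvJ is active.
Activator OrvJ is present, so *morJ* is transcribed.
So MorJ is produced and active.
With repressor MorJ bound, *purQ* is not transcribed.
So PurQ is not produced.
With no repressor bound, *pexR* is transcribed.
So PexR is produced and active.
No repressor is bound and PexR is active, so *vorH* is transcribed.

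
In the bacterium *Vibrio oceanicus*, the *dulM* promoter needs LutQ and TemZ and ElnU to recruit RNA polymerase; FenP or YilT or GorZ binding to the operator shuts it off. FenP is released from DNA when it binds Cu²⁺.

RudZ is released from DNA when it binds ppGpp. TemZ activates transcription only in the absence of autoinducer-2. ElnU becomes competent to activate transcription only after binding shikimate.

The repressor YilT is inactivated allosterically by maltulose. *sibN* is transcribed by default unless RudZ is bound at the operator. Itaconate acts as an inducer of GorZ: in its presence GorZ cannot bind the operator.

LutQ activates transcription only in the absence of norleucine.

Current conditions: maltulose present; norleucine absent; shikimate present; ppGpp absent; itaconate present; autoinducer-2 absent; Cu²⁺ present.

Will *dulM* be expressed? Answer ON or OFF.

ON

Norleucine is absent, so LutQ is active.
Cu²⁺ is present, so FenP is inactive.
Autoinducer-2 is absent, so TemZ is active.
Maltulose is present, so YilT is inactive.
Shikimate is present, so ElnU is active.
Itaconate is present, so GorZ is inactive.
No repressor is bound and LutQ and TemZ and ElnU are active, so *dulM* is transcribed.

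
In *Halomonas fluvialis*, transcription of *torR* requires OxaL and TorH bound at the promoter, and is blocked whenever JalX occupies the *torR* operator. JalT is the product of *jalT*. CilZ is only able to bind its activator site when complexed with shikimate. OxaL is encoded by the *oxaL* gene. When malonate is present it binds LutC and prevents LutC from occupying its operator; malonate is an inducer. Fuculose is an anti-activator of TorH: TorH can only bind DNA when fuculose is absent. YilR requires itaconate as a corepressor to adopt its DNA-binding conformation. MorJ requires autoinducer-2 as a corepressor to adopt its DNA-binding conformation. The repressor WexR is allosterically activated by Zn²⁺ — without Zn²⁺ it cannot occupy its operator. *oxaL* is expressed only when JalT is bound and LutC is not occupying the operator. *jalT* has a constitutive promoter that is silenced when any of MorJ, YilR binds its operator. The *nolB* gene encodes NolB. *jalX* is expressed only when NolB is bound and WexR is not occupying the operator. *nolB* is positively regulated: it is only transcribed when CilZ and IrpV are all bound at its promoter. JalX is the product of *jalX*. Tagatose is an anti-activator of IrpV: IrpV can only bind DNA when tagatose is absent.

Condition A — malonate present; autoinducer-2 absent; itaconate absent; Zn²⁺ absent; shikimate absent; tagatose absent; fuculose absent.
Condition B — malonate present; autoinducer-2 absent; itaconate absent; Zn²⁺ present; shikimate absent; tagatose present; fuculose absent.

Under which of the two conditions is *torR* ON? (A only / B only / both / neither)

both

Condition A:
Malonate is present, so LutC is inactive.
Autoinducer-2 is absent, so MorJ is inactive.
Itaconate is absent, so YilR is inactive.
With no repressor bound, *jalT* is transcribed.
So JalT is produced and active.
No repressor is bound and JalT is active, so *oxaL* is transcribed.
So OxaL is produced and active.
Zn²⁺ is absent, so WexR is inactive.
Shikimate is absent, so CilZ is inactive.
Tagatose is absent, so IrpV is active.
Required activator CilZ is absent, so *nolB* is not transcribed.
So NolB is not produced.
Required activator NolB is absent, so *jalX* is not transcribed.
So JalX is not produced.
Fuculose is absent, so TorH is active.
No repressor is bound and OxaL and TorH are active, so *torR* is transcribed.
→ *torR* is ON in A.
Condition B:
Malonate is present, so LutC is inactive.
Autoinducer-2 is absent, so MorJ is inactive.
Itaconate is absent, so YilR is inactive.
With no repressor bound, *jalT* is transcribed.
So JalT is produced and active.
No repressor is bound and JalT is active, so *oxaL* is transcribed.
So OxaL is produced and active.
Zn²⁺ is present, so WexR is active.
Shikimate is absent, so CilZ is inactive.
Tagatose is present, so IrpV is inactive.
Required activator CilZ is absent, so *nolB* is not transcribed.
So NolB is not produced.
With repressor WexR bound, *jalX* is not transcribed.
So JalX is not produced.
Fuculose is absent, so TorH is active.
No repressor is bound and OxaL and TorH are active, so *torR* is transcribed.
→ *torR* is ON in B.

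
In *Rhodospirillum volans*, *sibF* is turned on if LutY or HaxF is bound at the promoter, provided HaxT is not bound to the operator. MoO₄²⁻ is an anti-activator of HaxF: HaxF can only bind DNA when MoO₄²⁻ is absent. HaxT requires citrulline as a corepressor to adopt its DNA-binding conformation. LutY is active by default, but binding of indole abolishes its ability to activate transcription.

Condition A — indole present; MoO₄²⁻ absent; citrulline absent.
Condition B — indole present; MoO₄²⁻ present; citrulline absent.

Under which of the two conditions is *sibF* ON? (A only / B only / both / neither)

Condition A:
Indole is present, so LutY is inactive.
MoO₄²⁻ is absent, so HaxF is active.
Citrulline is absent, so HaxT is inactive.
Activator HaxF is present, so *sibF* is transcribed.
→ *sibF* is ON in A.
Condition B:
Indole is present, so LutY is inactive.
MoO₄²⁻ is present, so HaxF is inactive.
Citrulline is absent, so HaxT is inactive.
No activator is available at the *sibF* promoter, so *sibF* is not transcribed.
→ *sibF* is OFF in B.

A only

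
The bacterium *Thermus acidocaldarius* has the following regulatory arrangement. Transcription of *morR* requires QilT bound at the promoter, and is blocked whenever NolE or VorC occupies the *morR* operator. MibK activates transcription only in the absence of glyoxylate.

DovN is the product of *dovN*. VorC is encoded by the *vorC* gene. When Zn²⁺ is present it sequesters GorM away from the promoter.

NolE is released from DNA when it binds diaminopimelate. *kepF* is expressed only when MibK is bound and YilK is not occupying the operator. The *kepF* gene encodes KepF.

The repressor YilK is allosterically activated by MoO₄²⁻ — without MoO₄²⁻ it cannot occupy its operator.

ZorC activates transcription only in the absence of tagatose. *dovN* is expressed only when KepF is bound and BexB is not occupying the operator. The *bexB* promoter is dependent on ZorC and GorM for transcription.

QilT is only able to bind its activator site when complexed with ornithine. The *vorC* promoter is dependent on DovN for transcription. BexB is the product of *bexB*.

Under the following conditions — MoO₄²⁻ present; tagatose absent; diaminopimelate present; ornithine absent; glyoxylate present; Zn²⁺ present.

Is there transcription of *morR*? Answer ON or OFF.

OFF

Ornithine is absent, so QilT is inactive.
Diaminopimelate is present, so NolE is inactive.
Glyoxylate is present, so MibK is inactive.
MoO₄²⁻ is present, so YilK is active.
With repressor YilK bound, *kepF* is not transcribed.
So KepF is not produced.
Tagatose is absent, so ZorC is active.
Zn²⁺ is present, so GorM is inactive.
Required activator GorM is absent, so *bexB* is not transcribed.
So BexB is not produced.
Required activator KepF is absent, so *dovN* is not transcribed.
So DovN is not produced.
Required activator DovN is absent, so *vorC* is not transcribed.
So VorC is not produced.
Required activator QilT is absent, so *morR* is not transcribed.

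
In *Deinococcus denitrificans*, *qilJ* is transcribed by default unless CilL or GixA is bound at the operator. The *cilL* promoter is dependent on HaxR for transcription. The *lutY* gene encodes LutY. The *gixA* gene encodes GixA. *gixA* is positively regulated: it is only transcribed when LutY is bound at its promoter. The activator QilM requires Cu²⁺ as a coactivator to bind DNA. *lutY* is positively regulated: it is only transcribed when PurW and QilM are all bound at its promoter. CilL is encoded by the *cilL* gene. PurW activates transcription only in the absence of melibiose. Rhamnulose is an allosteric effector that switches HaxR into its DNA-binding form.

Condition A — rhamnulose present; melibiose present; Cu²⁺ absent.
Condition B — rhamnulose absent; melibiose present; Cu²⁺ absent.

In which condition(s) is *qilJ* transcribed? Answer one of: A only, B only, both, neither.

B only

Condition A:
Rhamnulose is present, so HaxR is active.
No repressor is bound and HaxR is active, so *cilL* is transcribed.
So CilL is produced and active.
Melibiose is present, so PurW is inactive.
Cu²⁺ is absent, so QilM is inactive.
Required activator PurW is absent, so *lutY* is not transcribed.
So LutY is not produced.
Required activator LutY is absent, so *gixA* is not transcribed.
So GixA is not produced.
With repressor CilL bound, *qilJ* is not transcribed.
→ *qilJ* is OFF in A.
Condition B:
Rhamnulose is absent, so HaxR is inactive.
Required activator HaxR is absent, so *cilL* is not transcribed.
So CilL is not produced.
Melibiose is present, so PurW is inactive.
Cu²⁺ is absent, so QilM is inactive.
Required activator PurW is absent, so *lutY* is not transcribed.
So LutY is not produced.
Required activator LutY is absent, so *gixA* is not transcribed.
So GixA is not produced.
With no repressor bound, *qilJ* is transcribed.
→ *qilJ* is ON in B.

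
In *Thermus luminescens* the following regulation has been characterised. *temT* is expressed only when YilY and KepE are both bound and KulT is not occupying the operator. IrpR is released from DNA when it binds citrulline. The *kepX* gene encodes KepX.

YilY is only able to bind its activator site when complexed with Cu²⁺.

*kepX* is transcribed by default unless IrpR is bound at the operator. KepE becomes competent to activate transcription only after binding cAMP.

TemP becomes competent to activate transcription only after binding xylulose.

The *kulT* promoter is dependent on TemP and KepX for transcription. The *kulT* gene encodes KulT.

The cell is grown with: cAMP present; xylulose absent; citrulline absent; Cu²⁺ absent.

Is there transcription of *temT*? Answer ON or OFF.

Cu²⁺ is absent, so YilY is inactive.
Xylulose is absent, so TemP is inactive.
Citrulline is absent, so IrpR is active.
With repressor IrpR bound, *kepX* is not transcribed.
So KepX is not produced.
Required activator TemP is absent, so *kulT* is not transcribed.
So KulT is not produced.
cAMP is present, so KepE is active.
Required activator YilY is absent, so *temT* is not transcribed.

OFF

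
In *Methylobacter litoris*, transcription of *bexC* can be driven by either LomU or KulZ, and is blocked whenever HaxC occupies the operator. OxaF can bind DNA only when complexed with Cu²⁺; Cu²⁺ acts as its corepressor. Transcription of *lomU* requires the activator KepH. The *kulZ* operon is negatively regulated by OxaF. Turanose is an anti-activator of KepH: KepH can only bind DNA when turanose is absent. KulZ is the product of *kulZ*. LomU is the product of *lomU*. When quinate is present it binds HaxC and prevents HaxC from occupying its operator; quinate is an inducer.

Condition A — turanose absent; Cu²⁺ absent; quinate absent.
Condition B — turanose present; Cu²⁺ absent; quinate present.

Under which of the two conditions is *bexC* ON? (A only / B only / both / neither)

B only

Condition A:
Turanose is absent, so KepH is active.
No repressor is bound and KepH is active, so *lomU* is transcribed.
So LomU is produced and active.
Cu²⁺ is absent, so OxaF is inactive.
With no repressor bound, *kulZ* is transcribed.
So KulZ is produced and active.
Quinate is absent, so HaxC is active.
With repressor HaxC bound, *bexC* is not transcribed.
→ *bexC* is OFF in A.
Condition B:
Turanose is present, so KepH is inactive.
Required activator KepH is absent, so *lomU* is not transcribed.
So LomU is not produced.
Cu²⁺ is absent, so OxaF is inactive.
With no repressor bound, *kulZ* is transcribed.
So KulZ is produced and active.
Quinate is present, so HaxC is inactive.
Activator KulZ is present, so *bexC* is transcribed.
→ *bexC* is ON in B.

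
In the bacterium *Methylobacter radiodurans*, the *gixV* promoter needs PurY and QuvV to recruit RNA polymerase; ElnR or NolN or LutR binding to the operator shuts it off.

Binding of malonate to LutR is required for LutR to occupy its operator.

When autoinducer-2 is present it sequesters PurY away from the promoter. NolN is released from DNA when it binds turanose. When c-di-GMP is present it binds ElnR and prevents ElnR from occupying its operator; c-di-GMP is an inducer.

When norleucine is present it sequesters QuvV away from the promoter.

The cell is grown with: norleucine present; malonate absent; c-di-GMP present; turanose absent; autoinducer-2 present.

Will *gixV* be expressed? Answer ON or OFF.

Autoinducer-2 is present, so PurY is inactive.
c-di-GMP is present, so ElnR is inactive.
Turanose is absent, so NolN is active.
Malonate is absent, so LutR is inactive.
Norleucine is present, so QuvV is inactive.
With repressor NolN bound, *gixV* is not transcribed.

OFF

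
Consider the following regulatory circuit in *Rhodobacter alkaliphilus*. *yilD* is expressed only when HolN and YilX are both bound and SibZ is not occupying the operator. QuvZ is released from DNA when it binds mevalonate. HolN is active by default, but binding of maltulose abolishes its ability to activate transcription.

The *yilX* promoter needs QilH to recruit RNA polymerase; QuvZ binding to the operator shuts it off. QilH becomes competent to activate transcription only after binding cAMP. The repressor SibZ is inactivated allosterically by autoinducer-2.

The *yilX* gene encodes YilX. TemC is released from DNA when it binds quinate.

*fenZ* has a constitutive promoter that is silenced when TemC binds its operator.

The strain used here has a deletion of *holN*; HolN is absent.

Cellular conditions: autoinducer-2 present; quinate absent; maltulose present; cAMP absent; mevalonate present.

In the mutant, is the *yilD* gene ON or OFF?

OFF

Autoinducer-2 is present, so SibZ is inactive.
HolN is non-functional in this strain, so it has no effect.
Mevalonate is present, so QuvZ is inactive.
cAMP is absent, so QilH is inactive.
Required activator QilH is absent, so *yilX* is not transcribed.
So YilX is not produced.
Required activator HolN is absent, so *yilD* is not transcribed.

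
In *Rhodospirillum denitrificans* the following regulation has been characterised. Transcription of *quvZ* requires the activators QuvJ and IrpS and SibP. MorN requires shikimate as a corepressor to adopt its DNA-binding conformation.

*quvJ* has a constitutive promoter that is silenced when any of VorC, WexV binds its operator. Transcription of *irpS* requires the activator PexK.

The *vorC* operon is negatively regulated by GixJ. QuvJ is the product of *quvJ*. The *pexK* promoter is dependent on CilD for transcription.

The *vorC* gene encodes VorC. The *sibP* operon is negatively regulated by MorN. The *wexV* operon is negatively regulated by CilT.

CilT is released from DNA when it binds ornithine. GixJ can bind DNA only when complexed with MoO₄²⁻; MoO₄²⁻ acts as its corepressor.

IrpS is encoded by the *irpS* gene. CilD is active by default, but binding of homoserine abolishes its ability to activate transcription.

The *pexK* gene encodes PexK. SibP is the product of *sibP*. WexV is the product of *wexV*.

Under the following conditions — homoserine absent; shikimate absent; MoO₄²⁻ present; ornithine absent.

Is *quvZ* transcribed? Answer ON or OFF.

MoO₄²⁻ is present, so GixJ is active.
With repressor GixJ bound, *vorC* is not transcribed.
So VorC is not produced.
Ornithine is absent, so CilT is active.
With repressor CilT bound, *wexV* is not transcribed.
So WexV is not produced.
With no repressor bound, *quvJ* is transcribed.
So QuvJ is produced and active.
Homoserine is absent, so CilD is active.
No repressor is bound and CilD is active, so *pexK* is transcribed.
So PexK is produced and active.
No repressor is bound and PexK is active, so *irpS* is transcribed.
So IrpS is produced and active.
Shikimate is absent, so MorN is inactive.
With no repressor bound, *sibP* is transcribed.
So SibP is produced and active.
No repressor is bound and QuvJ and IrpS and SibP are active, so *quvZ* is transcribed.

ON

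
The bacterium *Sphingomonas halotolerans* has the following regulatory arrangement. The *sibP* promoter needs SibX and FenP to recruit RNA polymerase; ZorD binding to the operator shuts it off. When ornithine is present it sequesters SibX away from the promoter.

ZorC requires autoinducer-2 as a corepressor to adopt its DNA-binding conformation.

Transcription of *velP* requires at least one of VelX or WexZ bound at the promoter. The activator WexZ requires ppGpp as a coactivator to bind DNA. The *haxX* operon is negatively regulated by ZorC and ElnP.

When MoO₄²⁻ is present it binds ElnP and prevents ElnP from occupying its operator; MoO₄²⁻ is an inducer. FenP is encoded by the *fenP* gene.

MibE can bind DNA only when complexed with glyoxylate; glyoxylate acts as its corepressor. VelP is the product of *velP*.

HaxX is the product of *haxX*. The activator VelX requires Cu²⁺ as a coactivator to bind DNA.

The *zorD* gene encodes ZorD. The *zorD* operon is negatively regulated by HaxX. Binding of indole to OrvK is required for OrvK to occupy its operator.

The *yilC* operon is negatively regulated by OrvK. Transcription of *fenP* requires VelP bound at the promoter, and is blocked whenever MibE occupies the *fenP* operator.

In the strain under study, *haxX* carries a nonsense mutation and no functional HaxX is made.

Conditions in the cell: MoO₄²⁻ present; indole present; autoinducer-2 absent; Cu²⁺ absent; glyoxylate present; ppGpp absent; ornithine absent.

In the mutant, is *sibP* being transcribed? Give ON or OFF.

HaxX is non-functional in this strain, so it has no effect.
With no repressor bound, *zorD* is transcribed.
So ZorD is produced and active.
Ornithine is absent, so SibX is active.
Cu²⁺ is absent, so VelX is inactive.
ppGpp is absent, so WexZ is inactive.
No activator is available at the *velP* promoter, so *velP* is not transcribed.
So VelP is not produced.
Glyoxylate is present, so MibE is active.
With repressor MibE bound, *fenP* is not transcribed.
So FenP is not produced.
With repressor ZorD bound, *sibP* is not transcribed.

OFF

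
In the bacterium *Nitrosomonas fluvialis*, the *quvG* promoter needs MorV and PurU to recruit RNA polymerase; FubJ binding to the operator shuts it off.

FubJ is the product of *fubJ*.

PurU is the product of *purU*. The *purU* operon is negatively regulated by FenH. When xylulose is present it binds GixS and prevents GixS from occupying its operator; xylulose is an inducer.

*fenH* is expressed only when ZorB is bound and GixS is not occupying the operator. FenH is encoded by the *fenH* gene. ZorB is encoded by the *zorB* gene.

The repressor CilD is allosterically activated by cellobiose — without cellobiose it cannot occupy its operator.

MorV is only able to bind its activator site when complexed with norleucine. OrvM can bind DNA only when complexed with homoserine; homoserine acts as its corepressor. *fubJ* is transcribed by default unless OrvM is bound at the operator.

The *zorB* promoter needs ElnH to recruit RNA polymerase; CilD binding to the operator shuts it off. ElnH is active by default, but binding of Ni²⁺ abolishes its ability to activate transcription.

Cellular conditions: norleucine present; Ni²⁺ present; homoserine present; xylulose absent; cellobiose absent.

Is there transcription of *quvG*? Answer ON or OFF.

ON

Norleucine is present, so MorV is active.
Ni²⁺ is present, so ElnH is inactive.
Cellobiose is absent, so CilD is inactive.
Required activator ElnH is absent, so *zorB* is not transcribed.
So ZorB is not produced.
Xylulose is absent, so GixS is active.
With repressor GixS bound, *fenH* is not transcribed.
So FenH is not produced.
With no repressor bound, *purU* is transcribed.
So PurU is produced and active.
Homoserine is present, so OrvM is active.
With repressor OrvM bound, *fubJ* is not transcribed.
So FubJ is not produced.
No repressor is bound and MorV and PurU are active, so *quvG* is transcribed.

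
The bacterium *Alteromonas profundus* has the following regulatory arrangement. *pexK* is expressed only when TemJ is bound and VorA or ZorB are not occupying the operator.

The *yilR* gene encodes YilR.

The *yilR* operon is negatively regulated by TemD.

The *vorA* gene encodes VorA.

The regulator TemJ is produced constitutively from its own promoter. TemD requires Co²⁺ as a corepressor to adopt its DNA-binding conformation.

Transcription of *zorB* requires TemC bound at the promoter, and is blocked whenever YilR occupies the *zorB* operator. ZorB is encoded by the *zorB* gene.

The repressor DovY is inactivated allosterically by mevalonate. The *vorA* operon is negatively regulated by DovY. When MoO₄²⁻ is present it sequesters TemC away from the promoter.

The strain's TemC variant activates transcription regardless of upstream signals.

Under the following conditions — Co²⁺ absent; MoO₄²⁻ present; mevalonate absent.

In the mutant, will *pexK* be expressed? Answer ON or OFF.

Mevalonate is absent, so DovY is active.
With repressor DovY bound, *vorA* is not transcribed.
So VorA is not produced.
TemJ is produced constitutively and is active.
TemC is constitutively active in this strain.
Co²⁺ is absent, so TemD is inactive.
With no repressor bound, *yilR* is transcribed.
So YilR is produced and active.
With repressor YilR bound, *zorB* is not transcribed.
So ZorB is not produced.
No repressor is bound and TemJ is active, so *pexK* is transcribed.

ON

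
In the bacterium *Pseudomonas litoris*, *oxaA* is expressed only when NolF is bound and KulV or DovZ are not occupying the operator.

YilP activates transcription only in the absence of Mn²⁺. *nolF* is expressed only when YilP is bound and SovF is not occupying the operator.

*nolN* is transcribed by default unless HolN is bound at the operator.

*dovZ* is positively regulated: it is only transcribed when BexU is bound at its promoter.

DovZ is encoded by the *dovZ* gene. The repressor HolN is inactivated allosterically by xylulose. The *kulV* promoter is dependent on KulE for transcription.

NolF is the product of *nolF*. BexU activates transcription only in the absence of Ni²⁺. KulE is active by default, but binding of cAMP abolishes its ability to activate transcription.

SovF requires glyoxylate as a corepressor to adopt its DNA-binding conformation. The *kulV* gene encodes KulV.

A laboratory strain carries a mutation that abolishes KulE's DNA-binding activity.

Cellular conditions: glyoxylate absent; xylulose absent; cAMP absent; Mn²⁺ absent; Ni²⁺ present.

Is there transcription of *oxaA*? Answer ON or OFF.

KulE is non-functional in this strain, so it has no effect.
Required activator KulE is absent, so *kulV* is not transcribed.
So KulV is not produced.
Glyoxylate is absent, so SovF is inactive.
Mn²⁺ is absent, so YilP is active.
No repressor is bound and YilP is active, so *nolF* is transcribed.
So NolF is produced and active.
Ni²⁺ is present, so BexU is inactive.
Required activator BexU is absent, so *dovZ* is not transcribed.
So DovZ is not produced.
No repressor is bound and NolF is active, so *oxaA* is transcribed.

ON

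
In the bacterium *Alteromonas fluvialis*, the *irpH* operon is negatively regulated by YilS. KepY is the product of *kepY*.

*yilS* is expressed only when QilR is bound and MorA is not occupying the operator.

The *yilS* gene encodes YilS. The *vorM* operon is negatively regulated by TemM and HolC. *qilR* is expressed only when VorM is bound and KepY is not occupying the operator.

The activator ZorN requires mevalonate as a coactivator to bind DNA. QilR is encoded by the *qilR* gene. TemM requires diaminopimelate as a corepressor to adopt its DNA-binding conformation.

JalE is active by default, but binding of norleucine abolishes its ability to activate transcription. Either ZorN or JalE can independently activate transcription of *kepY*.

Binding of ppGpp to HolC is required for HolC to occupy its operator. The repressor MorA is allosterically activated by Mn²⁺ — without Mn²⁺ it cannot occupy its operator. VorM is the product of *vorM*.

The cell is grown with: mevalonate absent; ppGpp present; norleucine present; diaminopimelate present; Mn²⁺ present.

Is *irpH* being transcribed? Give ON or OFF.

Mevalonate is absent, so ZorN is inactive.
Norleucine is present, so JalE is inactive.
No activator is available at the *kepY* promoter, so *kepY* is not transcribed.
So KepY is not produced.
Diaminopimelate is present, so TemM is active.
ppGpp is present, so HolC is active.
With repressor TemM bound, *vorM* is not transcribed.
So VorM is not produced.
Required activator VorM is absent, so *qilR* is not transcribed.
So QilR is not produced.
Mn²⁺ is present, so MorA is active.
With repressor MorA bound, *yilS* is not transcribed.
So YilS is not produced.
With no repressor bound, *irpH* is transcribed.

ON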